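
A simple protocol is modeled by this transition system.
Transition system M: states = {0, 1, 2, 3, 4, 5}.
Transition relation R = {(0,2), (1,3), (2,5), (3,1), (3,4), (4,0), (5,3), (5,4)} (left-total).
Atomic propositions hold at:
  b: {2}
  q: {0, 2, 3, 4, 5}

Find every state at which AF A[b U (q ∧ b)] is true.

{0, 2, 4}

Sat(q ∧ b) = {2}
A[b U (q ∧ b)]: least fixpoint, start Z0 = Sat((q ∧ b)) = {2}, add states in Sat(b) with every successor in Z. Already a fixed point.
Sat(A[b U (q ∧ b)]) = {2}
AF A[b U (q ∧ b)]: least fixpoint, start Z0 = {2}, add states with every successor in Z. Z1 = {0, 2}; Z2 = {0, 2, 4}; fixed.
Sat(AF A[b U (q ∧ b)]) = {0, 2, 4}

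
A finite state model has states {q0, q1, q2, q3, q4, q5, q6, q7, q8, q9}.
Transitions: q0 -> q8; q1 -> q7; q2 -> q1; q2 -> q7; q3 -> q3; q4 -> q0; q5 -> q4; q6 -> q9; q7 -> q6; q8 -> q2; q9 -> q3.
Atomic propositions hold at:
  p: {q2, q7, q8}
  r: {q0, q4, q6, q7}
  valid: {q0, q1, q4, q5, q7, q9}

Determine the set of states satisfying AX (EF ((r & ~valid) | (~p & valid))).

Sat(~valid) = {q2, q3, q6, q8}
Sat(r & ~valid) = {q6}
Sat(~p) = {q0, q1, q3, q4, q5, q6, q9}
Sat(~p & valid) = {q0, q1, q4, q5, q9}
Sat((r & ~valid) | (~p & valid)) = {q0, q1, q4, q5, q6, q9}
EF ((r & ~valid) | (~p & valid)): least fixpoint, start Z0 = {q0, q1, q4, q5, q6, q9}, add states with some successor in Z. Z1 = {q0, q1, q2, q4, q5, q6, q7, q9}; Z2 = {q0, q1, q2, q4, q5, q6, q7, q8, q9}; fixed.
Sat(EF ((r & ~valid) | (~p & valid))) = {q0, q1, q2, q4, q5, q6, q7, q8, q9}
Sat(AX (EF ((r & ~valid) | (~p & valid)))) = {s : every successor in {q0, q1, q2, q4, q5, q6, q7, q8, q9}} = {q0, q1, q2, q4, q5, q6, q7, q8}

{q0, q1, q2, q4, q5, q6, q7, q8}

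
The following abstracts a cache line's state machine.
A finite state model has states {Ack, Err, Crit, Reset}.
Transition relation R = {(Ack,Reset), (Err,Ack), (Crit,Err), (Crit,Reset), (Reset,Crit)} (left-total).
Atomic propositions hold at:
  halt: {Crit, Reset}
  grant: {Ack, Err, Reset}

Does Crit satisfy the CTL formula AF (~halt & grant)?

No

Sat(~halt) = {Ack, Err}
Sat(~halt & grant) = {Ack, Err}
AF (~halt & grant): least fixpoint, start Z0 = {Ack, Err}, add states with every successor in Z. Already a fixed point.
Sat(AF (~halt & grant)) = {Ack, Err}
Crit ∉ Sat(AF (~halt & grant)) = {Ack, Err}, so the formula does not hold at Crit.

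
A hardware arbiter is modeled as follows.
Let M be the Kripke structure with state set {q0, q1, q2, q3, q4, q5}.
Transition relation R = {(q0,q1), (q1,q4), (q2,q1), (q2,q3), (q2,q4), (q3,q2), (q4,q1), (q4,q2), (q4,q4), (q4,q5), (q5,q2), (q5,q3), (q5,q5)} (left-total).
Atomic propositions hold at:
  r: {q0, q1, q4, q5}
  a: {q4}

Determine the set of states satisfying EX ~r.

Sat(~r) = {q2, q3}
Sat(EX ~r) = {s : some successor in {q2, q3}} = {q2, q3, q4, q5}

{q2, q3, q4, q5}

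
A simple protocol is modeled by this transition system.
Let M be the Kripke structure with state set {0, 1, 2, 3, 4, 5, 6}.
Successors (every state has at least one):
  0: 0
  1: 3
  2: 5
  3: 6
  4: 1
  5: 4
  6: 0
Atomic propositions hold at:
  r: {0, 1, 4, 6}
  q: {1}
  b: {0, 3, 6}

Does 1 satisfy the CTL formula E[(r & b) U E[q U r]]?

Yes

Sat(r & b) = {0, 6}
E[q U r]: least fixpoint, start Z0 = Sat(r) = {0, 1, 4, 6}, add states in Sat(q) with some successor in Z. Already a fixed point.
Sat(E[q U r]) = {0, 1, 4, 6}
E[(r & b) U E[q U r]]: least fixpoint, start Z0 = Sat(E[q U r]) = {0, 1, 4, 6}, add states in Sat(r & b) with some successor in Z. Already a fixed point.
Sat(E[(r & b) U E[q U r]]) = {0, 1, 4, 6}
1 ∈ Sat(E[(r & b) U E[q U r]]) = {0, 1, 4, 6}, so the formula holds at 1.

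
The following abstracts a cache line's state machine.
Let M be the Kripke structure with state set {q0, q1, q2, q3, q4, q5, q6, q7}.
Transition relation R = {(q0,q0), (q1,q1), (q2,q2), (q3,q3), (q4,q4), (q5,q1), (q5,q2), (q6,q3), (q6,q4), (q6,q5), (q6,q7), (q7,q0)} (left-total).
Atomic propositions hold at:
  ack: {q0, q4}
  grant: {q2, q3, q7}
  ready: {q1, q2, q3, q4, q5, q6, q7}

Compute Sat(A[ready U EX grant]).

{q2, q3, q5, q6}

Sat(EX grant) = {s : some successor in {q2, q3, q7}} = {q2, q3, q5, q6}
A[ready U EX grant]: least fixpoint, start Z0 = Sat(EX grant) = {q2, q3, q5, q6}, add states in Sat(ready) with every successor in Z. Already a fixed point.
Sat(A[ready U EX grant]) = {q2, q3, q5, q6}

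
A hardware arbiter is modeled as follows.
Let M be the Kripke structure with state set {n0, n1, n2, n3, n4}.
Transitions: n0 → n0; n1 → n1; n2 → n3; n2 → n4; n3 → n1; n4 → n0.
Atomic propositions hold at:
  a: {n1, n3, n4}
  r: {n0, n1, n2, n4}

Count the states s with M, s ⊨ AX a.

Sat(AX a) = {s : every successor in {n1, n3, n4}} = {n1, n2, n3}
|Sat(AX a)| = |{n1, n2, n3}| = 3.

3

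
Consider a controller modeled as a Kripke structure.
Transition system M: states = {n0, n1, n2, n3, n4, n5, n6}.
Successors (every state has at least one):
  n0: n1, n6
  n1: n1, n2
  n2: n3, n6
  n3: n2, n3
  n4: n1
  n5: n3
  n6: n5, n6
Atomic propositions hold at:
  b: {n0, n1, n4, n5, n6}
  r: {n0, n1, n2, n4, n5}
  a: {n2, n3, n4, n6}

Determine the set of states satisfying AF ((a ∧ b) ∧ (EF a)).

Sat(a ∧ b) = {n4, n6}
EF a: least fixpoint, start Z0 = {n2, n3, n4, n6}, add states with some successor in Z. Z1 = {n0, n1, n2, n3, n4, n5, n6}; fixed.
Sat(EF a) = {n0, n1, n2, n3, n4, n5, n6}
Sat((a ∧ b) ∧ (EF a)) = {n4, n6}
AF ((a ∧ b) ∧ (EF a)): least fixpoint, start Z0 = {n4, n6}, add states with every successor in Z. Already a fixed point.
Sat(AF ((a ∧ b) ∧ (EF a))) = {n4, n6}

{n4, n6}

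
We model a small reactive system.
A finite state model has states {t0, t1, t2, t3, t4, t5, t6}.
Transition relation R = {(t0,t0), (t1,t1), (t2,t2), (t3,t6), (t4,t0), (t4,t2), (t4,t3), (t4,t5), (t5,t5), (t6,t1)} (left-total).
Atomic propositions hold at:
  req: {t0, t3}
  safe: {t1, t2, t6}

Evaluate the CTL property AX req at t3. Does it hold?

No

Sat(AX req) = {s : every successor in {t0, t3}} = {t0}
t3 ∉ Sat(AX req) = {t0}, so the formula does not hold at t3.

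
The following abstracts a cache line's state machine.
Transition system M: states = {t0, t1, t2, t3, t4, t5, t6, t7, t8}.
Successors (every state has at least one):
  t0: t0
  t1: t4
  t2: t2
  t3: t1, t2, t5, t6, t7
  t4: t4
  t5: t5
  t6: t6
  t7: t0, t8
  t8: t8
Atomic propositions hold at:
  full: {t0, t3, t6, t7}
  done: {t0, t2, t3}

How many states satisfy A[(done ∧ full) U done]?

3

Sat(done ∧ full) = {t0, t3}
A[(done ∧ full) U done]: least fixpoint, start Z0 = Sat(done) = {t0, t2, t3}, add states in Sat(done ∧ full) with every successor in Z. Already a fixed point.
Sat(A[(done ∧ full) U done]) = {t0, t2, t3}
|Sat(A[(done ∧ full) U done])| = |{t0, t2, t3}| = 3.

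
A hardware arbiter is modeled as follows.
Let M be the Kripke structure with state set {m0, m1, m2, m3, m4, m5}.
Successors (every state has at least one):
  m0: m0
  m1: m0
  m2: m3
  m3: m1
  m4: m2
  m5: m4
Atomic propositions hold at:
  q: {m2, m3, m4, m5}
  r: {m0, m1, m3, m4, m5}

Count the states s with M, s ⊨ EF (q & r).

4

Sat(q & r) = {m3, m4, m5}
EF (q & r): least fixpoint, start Z0 = {m3, m4, m5}, add states with some successor in Z. Z1 = {m2, m3, m4, m5}; fixed.
Sat(EF (q & r)) = {m2, m3, m4, m5}
|Sat(EF (q & r))| = |{m2, m3, m4, m5}| = 4.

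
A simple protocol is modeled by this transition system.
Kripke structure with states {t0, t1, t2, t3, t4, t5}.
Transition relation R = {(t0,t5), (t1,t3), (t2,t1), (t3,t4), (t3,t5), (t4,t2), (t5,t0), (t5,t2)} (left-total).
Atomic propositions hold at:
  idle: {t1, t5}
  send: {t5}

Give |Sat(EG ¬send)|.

Sat(¬send) = {t0, t1, t2, t3, t4}
EG ¬send: greatest fixpoint, start Z0 = {t0, t1, t2, t3, t4}, keep only states in Sat with some successor in Z. Z1 = {t1, t2, t3, t4}; fixed.
Sat(EG ¬send) = {t1, t2, t3, t4}
|Sat(EG ¬send)| = |{t1, t2, t3, t4}| = 4.

4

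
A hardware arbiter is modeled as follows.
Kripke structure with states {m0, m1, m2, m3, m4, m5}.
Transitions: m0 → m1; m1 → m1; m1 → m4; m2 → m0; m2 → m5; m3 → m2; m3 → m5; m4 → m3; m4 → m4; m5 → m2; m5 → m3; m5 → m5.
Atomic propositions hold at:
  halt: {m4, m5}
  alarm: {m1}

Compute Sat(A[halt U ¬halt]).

Sat(¬halt) = {m0, m1, m2, m3}
A[halt U ¬halt]: least fixpoint, start Z0 = Sat(¬halt) = {m0, m1, m2, m3}, add states in Sat(halt) with every successor in Z. Already a fixed point.
Sat(A[halt U ¬halt]) = {m0, m1, m2, m3}

{m0, m1, m2, m3}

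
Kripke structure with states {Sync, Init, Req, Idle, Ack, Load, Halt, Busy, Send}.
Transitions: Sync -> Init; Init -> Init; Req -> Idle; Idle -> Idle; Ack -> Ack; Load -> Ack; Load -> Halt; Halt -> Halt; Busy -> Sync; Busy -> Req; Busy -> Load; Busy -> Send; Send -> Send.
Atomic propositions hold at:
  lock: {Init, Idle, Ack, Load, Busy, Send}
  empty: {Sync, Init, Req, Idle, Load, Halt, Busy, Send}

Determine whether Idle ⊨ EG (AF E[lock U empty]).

E[lock U empty]: least fixpoint, start Z0 = Sat(empty) = {Sync, Init, Req, Idle, Load, Halt, Busy, Send}, add states in Sat(lock) with some successor in Z. Already a fixed point.
Sat(E[lock U empty]) = {Sync, Init, Req, Idle, Load, Halt, Busy, Send}
AF E[lock U empty]: least fixpoint, start Z0 = {Sync, Init, Req, Idle, Load, Halt, Busy, Send}, add states with every successor in Z. Already a fixed point.
Sat(AF E[lock U empty]) = {Sync, Init, Req, Idle, Load, Halt, Busy, Send}
EG (AF E[lock U empty]): greatest fixpoint, start Z0 = {Sync, Init, Req, Idle, Load, Halt, Busy, Send}, keep only states in Sat with some successor in Z. Already a fixed point.
Sat(EG (AF E[lock U empty])) = {Sync, Init, Req, Idle, Load, Halt, Busy, Send}
Idle ∈ Sat(EG (AF E[lock U empty])) = {Sync, Init, Req, Idle, Load, Halt, Busy, Send}, so the formula holds at Idle.

Yes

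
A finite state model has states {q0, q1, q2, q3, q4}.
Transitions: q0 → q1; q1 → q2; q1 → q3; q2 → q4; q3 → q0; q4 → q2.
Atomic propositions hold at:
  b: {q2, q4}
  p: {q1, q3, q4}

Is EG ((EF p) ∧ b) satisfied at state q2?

Yes

EF p: least fixpoint, start Z0 = {q1, q3, q4}, add states with some successor in Z. Z1 = {q0, q1, q2, q3, q4}; fixed.
Sat(EF p) = {q0, q1, q2, q3, q4}
Sat((EF p) ∧ b) = {q2, q4}
EG ((EF p) ∧ b): greatest fixpoint, start Z0 = {q2, q4}, keep only states in Sat with some successor in Z. Already a fixed point.
Sat(EG ((EF p) ∧ b)) = {q2, q4}
q2 ∈ Sat(EG ((EF p) ∧ b)) = {q2, q4}, so the formula holds at q2.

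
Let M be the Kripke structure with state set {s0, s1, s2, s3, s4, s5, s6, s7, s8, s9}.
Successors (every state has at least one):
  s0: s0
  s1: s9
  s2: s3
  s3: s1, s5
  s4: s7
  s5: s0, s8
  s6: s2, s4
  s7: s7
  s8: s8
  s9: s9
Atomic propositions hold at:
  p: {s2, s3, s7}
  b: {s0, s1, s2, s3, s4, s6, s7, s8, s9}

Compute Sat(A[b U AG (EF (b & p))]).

Sat(b & p) = {s2, s3, s7}
EF (b & p): least fixpoint, start Z0 = {s2, s3, s7}, add states with some successor in Z. Z1 = {s2, s3, s4, s6, s7}; fixed.
Sat(EF (b & p)) = {s2, s3, s4, s6, s7}
AG (EF (b & p)): greatest fixpoint, start Z0 = {s2, s3, s4, s6, s7}, keep only states in Sat with every successor in Z. Z1 = {s2, s4, s6, s7}; Z2 = {s4, s6, s7}; Z3 = {s4, s7}; fixed.
Sat(AG (EF (b & p))) = {s4, s7}
A[b U AG (EF (b & p))]: least fixpoint, start Z0 = Sat(AG (EF (b & p))) = {s4, s7}, add states in Sat(b) with every successor in Z. Already a fixed point.
Sat(A[b U AG (EF (b & p))]) = {s4, s7}

{s4, s7}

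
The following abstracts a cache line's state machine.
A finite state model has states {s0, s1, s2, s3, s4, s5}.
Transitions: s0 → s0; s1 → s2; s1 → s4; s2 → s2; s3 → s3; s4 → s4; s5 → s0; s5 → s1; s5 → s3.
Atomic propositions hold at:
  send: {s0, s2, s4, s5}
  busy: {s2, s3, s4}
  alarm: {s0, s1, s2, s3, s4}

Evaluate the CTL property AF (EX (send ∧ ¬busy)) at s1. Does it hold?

Sat(¬busy) = {s0, s1, s5}
Sat(send ∧ ¬busy) = {s0, s5}
Sat(EX (send ∧ ¬busy)) = {s : some successor in {s0, s5}} = {s0, s5}
AF (EX (send ∧ ¬busy)): least fixpoint, start Z0 = {s0, s5}, add states with every successor in Z. Already a fixed point.
Sat(AF (EX (send ∧ ¬busy))) = {s0, s5}
s1 ∉ Sat(AF (EX (send ∧ ¬busy))) = {s0, s5}, so the formula does not hold at s1.

No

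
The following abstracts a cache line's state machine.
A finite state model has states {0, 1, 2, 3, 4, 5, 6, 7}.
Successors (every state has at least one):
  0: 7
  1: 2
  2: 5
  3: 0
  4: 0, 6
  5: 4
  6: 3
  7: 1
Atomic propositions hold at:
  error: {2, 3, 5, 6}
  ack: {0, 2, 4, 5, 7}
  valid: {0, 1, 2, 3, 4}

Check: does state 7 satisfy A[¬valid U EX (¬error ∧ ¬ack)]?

Sat(¬valid) = {5, 6, 7}
Sat(¬error) = {0, 1, 4, 7}
Sat(¬ack) = {1, 3, 6}
Sat(¬error ∧ ¬ack) = {1}
Sat(EX (¬error ∧ ¬ack)) = {s : some successor in {1}} = {7}
A[¬valid U EX (¬error ∧ ¬ack)]: least fixpoint, start Z0 = Sat(EX (¬error ∧ ¬ack)) = {7}, add states in Sat(¬valid) with every successor in Z. Already a fixed point.
Sat(A[¬valid U EX (¬error ∧ ¬ack)]) = {7}
7 ∈ Sat(A[¬valid U EX (¬error ∧ ¬ack)]) = {7}, so the formula holds at 7.

Yes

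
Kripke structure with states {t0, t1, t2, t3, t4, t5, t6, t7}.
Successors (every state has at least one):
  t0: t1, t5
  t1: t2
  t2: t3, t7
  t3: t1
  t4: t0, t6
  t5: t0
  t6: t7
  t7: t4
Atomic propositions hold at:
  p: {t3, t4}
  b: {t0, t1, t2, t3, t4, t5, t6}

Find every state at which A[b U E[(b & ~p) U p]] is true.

{t0, t1, t2, t3, t4, t5}

Sat(~p) = {t0, t1, t2, t5, t6, t7}
Sat(b & ~p) = {t0, t1, t2, t5, t6}
E[(b & ~p) U p]: least fixpoint, start Z0 = Sat(p) = {t3, t4}, add states in Sat(b & ~p) with some successor in Z. Z1 = {t2, t3, t4}; Z2 = {t1, t2, t3, t4}; Z3 = {t0, t1, t2, t3, t4}; Z4 = {t0, t1, t2, t3, t4, t5}; fixed.
Sat(E[(b & ~p) U p]) = {t0, t1, t2, t3, t4, t5}
A[b U E[(b & ~p) U p]]: least fixpoint, start Z0 = Sat(E[(b & ~p) U p]) = {t0, t1, t2, t3, t4, t5}, add states in Sat(b) with every successor in Z. Already a fixed point.
Sat(A[b U E[(b & ~p) U p]]) = {t0, t1, t2, t3, t4, t5}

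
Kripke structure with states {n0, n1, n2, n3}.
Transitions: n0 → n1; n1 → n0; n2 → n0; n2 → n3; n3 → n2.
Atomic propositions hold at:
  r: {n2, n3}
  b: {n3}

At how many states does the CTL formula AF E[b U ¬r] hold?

2

Sat(¬r) = {n0, n1}
E[b U ¬r]: least fixpoint, start Z0 = Sat(¬r) = {n0, n1}, add states in Sat(b) with some successor in Z. Already a fixed point.
Sat(E[b U ¬r]) = {n0, n1}
AF E[b U ¬r]: least fixpoint, start Z0 = {n0, n1}, add states with every successor in Z. Already a fixed point.
Sat(AF E[b U ¬r]) = {n0, n1}
|Sat(AF E[b U ¬r])| = |{n0, n1}| = 2.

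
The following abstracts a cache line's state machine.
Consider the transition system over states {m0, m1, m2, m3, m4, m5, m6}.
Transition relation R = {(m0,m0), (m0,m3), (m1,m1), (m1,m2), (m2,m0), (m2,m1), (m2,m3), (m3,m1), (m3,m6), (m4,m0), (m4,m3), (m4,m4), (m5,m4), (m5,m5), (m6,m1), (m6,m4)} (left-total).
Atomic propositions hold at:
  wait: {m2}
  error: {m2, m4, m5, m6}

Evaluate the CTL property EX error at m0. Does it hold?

Sat(EX error) = {s : some successor in {m2, m4, m5, m6}} = {m1, m3, m4, m5, m6}
m0 ∉ Sat(EX error) = {m1, m3, m4, m5, m6}, so the formula does not hold at m0.

No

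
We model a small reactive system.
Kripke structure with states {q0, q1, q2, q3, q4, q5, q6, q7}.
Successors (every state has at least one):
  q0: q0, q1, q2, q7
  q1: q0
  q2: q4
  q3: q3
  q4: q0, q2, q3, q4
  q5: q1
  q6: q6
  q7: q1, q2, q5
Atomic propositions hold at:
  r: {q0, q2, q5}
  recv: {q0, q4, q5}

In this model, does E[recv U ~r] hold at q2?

No

Sat(~r) = {q1, q3, q4, q6, q7}
E[recv U ~r]: least fixpoint, start Z0 = Sat(~r) = {q1, q3, q4, q6, q7}, add states in Sat(recv) with some successor in Z. Z1 = {q0, q1, q3, q4, q5, q6, q7}; fixed.
Sat(E[recv U ~r]) = {q0, q1, q3, q4, q5, q6, q7}
q2 ∉ Sat(E[recv U ~r]) = {q0, q1, q3, q4, q5, q6, q7}, so the formula does not hold at q2.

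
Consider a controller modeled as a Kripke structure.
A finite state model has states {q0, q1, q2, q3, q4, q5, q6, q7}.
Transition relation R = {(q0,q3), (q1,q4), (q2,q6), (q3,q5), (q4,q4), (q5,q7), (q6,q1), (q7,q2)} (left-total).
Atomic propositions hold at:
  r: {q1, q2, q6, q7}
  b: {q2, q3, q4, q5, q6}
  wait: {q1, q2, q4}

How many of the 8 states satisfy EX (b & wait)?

Sat(b & wait) = {q2, q4}
Sat(EX (b & wait)) = {s : some successor in {q2, q4}} = {q1, q4, q7}
|Sat(EX (b & wait))| = |{q1, q4, q7}| = 3.

3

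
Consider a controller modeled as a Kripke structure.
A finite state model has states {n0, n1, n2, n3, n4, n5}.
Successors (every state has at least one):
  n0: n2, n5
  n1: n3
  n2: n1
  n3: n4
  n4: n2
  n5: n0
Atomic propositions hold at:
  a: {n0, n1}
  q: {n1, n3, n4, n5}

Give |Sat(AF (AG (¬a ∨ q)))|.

Sat(¬a) = {n2, n3, n4, n5}
Sat(¬a ∨ q) = {n1, n2, n3, n4, n5}
AG (¬a ∨ q): greatest fixpoint, start Z0 = {n1, n2, n3, n4, n5}, keep only states in Sat with every successor in Z. Z1 = {n1, n2, n3, n4}; fixed.
Sat(AG (¬a ∨ q)) = {n1, n2, n3, n4}
AF (AG (¬a ∨ q)): least fixpoint, start Z0 = {n1, n2, n3, n4}, add states with every successor in Z. Already a fixed point.
Sat(AF (AG (¬a ∨ q))) = {n1, n2, n3, n4}
|Sat(AF (AG (¬a ∨ q)))| = |{n1, n2, n3, n4}| = 4.

4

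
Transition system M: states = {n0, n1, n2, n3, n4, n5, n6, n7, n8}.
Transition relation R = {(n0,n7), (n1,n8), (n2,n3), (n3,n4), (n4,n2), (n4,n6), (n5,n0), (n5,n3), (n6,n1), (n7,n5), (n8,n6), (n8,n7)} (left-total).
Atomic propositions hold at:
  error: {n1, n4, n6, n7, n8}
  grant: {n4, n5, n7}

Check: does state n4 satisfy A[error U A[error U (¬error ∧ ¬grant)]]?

No

Sat(¬error) = {n0, n2, n3, n5}
Sat(¬grant) = {n0, n1, n2, n3, n6, n8}
Sat(¬error ∧ ¬grant) = {n0, n2, n3}
A[error U (¬error ∧ ¬grant)]: least fixpoint, start Z0 = Sat((¬error ∧ ¬grant)) = {n0, n2, n3}, add states in Sat(error) with every successor in Z. Already a fixed point.
Sat(A[error U (¬error ∧ ¬grant)]) = {n0, n2, n3}
A[error U A[error U (¬error ∧ ¬grant)]]: least fixpoint, start Z0 = Sat(A[error U (¬error ∧ ¬grant)]) = {n0, n2, n3}, add states in Sat(error) with every successor in Z. Already a fixed point.
Sat(A[error U A[error U (¬error ∧ ¬grant)]]) = {n0, n2, n3}
n4 ∉ Sat(A[error U A[error U (¬error ∧ ¬grant)]]) = {n0, n2, n3}, so the formula does not hold at n4.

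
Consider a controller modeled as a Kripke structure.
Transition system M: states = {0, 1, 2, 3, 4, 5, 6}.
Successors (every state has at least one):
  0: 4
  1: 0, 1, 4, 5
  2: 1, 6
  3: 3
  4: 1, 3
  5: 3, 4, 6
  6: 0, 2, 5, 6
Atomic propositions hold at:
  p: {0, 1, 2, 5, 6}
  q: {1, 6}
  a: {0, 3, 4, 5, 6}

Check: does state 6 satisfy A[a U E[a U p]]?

Yes

E[a U p]: least fixpoint, start Z0 = Sat(p) = {0, 1, 2, 5, 6}, add states in Sat(a) with some successor in Z. Z1 = {0, 1, 2, 4, 5, 6}; fixed.
Sat(E[a U p]) = {0, 1, 2, 4, 5, 6}
A[a U E[a U p]]: least fixpoint, start Z0 = Sat(E[a U p]) = {0, 1, 2, 4, 5, 6}, add states in Sat(a) with every successor in Z. Already a fixed point.
Sat(A[a U E[a U p]]) = {0, 1, 2, 4, 5, 6}
6 ∈ Sat(A[a U E[a U p]]) = {0, 1, 2, 4, 5, 6}, so the formula holds at 6.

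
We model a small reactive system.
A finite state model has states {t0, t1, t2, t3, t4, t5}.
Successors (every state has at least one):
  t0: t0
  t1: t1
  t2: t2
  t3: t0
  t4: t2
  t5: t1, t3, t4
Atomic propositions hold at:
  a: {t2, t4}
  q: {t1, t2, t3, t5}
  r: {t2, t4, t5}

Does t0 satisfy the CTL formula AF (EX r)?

No

Sat(EX r) = {s : some successor in {t2, t4, t5}} = {t2, t4, t5}
AF (EX r): least fixpoint, start Z0 = {t2, t4, t5}, add states with every successor in Z. Already a fixed point.
Sat(AF (EX r)) = {t2, t4, t5}
t0 ∉ Sat(AF (EX r)) = {t2, t4, t5}, so the formula does not hold at t0.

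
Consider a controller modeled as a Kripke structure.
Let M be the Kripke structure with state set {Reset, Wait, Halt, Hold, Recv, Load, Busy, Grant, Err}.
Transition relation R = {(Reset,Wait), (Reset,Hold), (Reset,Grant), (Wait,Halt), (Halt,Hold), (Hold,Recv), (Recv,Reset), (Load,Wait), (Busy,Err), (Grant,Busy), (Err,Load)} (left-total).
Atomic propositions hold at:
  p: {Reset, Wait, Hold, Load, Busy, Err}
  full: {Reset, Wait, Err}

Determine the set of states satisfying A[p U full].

A[p U full]: least fixpoint, start Z0 = Sat(full) = {Reset, Wait, Err}, add states in Sat(p) with every successor in Z. Z1 = {Reset, Wait, Load, Busy, Err}; fixed.
Sat(A[p U full]) = {Reset, Wait, Load, Busy, Err}

{Reset, Wait, Load, Busy, Err}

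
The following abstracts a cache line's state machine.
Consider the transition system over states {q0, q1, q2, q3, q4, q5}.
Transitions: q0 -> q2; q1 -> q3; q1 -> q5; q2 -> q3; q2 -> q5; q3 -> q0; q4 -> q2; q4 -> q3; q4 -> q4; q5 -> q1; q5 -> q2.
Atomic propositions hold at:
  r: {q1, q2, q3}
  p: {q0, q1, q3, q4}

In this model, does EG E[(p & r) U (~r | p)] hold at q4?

Yes

Sat(p & r) = {q1, q3}
Sat(~r) = {q0, q4, q5}
Sat(~r | p) = {q0, q1, q3, q4, q5}
E[(p & r) U (~r | p)]: least fixpoint, start Z0 = Sat((~r | p)) = {q0, q1, q3, q4, q5}, add states in Sat(p & r) with some successor in Z. Already a fixed point.
Sat(E[(p & r) U (~r | p)]) = {q0, q1, q3, q4, q5}
EG E[(p & r) U (~r | p)]: greatest fixpoint, start Z0 = {q0, q1, q3, q4, q5}, keep only states in Sat with some successor in Z. Z1 = {q1, q3, q4, q5}; Z2 = {q1, q4, q5}; fixed.
Sat(EG E[(p & r) U (~r | p)]) = {q1, q4, q5}
q4 ∈ Sat(EG E[(p & r) U (~r | p)]) = {q1, q4, q5}, so the formula holds at q4.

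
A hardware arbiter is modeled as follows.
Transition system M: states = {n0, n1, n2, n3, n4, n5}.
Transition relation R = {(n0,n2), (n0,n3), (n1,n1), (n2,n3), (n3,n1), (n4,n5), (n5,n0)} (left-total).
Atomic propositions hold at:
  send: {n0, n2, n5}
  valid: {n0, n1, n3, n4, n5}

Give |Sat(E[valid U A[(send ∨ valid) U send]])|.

4

Sat(send ∨ valid) = {n0, n1, n2, n3, n4, n5}
A[(send ∨ valid) U send]: least fixpoint, start Z0 = Sat(send) = {n0, n2, n5}, add states in Sat(send ∨ valid) with every successor in Z. Z1 = {n0, n2, n4, n5}; fixed.
Sat(A[(send ∨ valid) U send]) = {n0, n2, n4, n5}
E[valid U A[(send ∨ valid) U send]]: least fixpoint, start Z0 = Sat(A[(send ∨ valid) U send]) = {n0, n2, n4, n5}, add states in Sat(valid) with some successor in Z. Already a fixed point.
Sat(E[valid U A[(send ∨ valid) U send]]) = {n0, n2, n4, n5}
|Sat(E[valid U A[(send ∨ valid) U send]])| = |{n0, n2, n4, n5}| = 4.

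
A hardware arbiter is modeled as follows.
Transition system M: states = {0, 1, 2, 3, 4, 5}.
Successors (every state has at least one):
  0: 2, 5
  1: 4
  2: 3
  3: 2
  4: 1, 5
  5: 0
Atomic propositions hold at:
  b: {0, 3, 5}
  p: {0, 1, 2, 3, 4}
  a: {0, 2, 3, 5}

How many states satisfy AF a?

4

AF a: least fixpoint, start Z0 = {0, 2, 3, 5}, add states with every successor in Z. Already a fixed point.
Sat(AF a) = {0, 2, 3, 5}
|Sat(AF a)| = |{0, 2, 3, 5}| = 4.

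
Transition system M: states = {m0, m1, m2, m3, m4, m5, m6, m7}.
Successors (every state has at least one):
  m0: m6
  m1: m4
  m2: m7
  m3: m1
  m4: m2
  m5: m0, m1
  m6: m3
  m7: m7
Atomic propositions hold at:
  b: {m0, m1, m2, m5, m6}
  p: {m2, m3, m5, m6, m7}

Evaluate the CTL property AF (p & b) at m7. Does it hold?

Sat(p & b) = {m2, m5, m6}
AF (p & b): least fixpoint, start Z0 = {m2, m5, m6}, add states with every successor in Z. Z1 = {m0, m2, m4, m5, m6}; Z2 = {m0, m1, m2, m4, m5, m6}; Z3 = {m0, m1, m2, m3, m4, m5, m6}; fixed.
Sat(AF (p & b)) = {m0, m1, m2, m3, m4, m5, m6}
m7 ∉ Sat(AF (p & b)) = {m0, m1, m2, m3, m4, m5, m6}, so the formula does not hold at m7.

No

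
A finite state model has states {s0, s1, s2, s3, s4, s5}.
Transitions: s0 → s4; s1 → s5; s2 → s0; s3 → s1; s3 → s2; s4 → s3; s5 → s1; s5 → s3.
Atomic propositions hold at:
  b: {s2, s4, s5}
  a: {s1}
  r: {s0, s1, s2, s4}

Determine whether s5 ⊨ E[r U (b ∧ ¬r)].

Sat(¬r) = {s3, s5}
Sat(b ∧ ¬r) = {s5}
E[r U (b ∧ ¬r)]: least fixpoint, start Z0 = Sat((b ∧ ¬r)) = {s5}, add states in Sat(r) with some successor in Z. Z1 = {s1, s5}; fixed.
Sat(E[r U (b ∧ ¬r)]) = {s1, s5}
s5 ∈ Sat(E[r U (b ∧ ¬r)]) = {s1, s5}, so the formula holds at s5.

Yes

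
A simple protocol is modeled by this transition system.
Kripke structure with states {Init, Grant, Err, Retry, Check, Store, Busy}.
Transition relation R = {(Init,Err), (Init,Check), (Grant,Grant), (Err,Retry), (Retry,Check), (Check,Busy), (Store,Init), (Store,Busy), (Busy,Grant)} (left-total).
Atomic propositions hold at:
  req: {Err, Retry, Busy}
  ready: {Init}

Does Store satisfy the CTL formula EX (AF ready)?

Yes

AF ready: least fixpoint, start Z0 = {Init}, add states with every successor in Z. Already a fixed point.
Sat(AF ready) = {Init}
Sat(EX (AF ready)) = {s : some successor in {Init}} = {Store}
Store ∈ Sat(EX (AF ready)) = {Store}, so the formula holds at Store.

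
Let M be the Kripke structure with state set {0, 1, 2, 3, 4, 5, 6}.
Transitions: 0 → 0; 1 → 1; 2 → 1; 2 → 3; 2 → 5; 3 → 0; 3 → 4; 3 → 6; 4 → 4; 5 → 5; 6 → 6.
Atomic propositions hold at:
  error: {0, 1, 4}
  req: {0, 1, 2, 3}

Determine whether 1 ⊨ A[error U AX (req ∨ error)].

Sat(req ∨ error) = {0, 1, 2, 3, 4}
Sat(AX (req ∨ error)) = {s : every successor in {0, 1, 2, 3, 4}} = {0, 1, 4}
A[error U AX (req ∨ error)]: least fixpoint, start Z0 = Sat(AX (req ∨ error)) = {0, 1, 4}, add states in Sat(error) with every successor in Z. Already a fixed point.
Sat(A[error U AX (req ∨ error)]) = {0, 1, 4}
1 ∈ Sat(A[error U AX (req ∨ error)]) = {0, 1, 4}, so the formula holds at 1.

Yes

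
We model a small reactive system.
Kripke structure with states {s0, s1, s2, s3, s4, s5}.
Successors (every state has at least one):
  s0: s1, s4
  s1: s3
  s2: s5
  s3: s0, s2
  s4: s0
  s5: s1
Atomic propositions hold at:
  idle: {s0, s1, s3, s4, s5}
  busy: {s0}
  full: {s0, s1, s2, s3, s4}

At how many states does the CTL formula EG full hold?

4

EG full: greatest fixpoint, start Z0 = {s0, s1, s2, s3, s4}, keep only states in Sat with some successor in Z. Z1 = {s0, s1, s3, s4}; fixed.
Sat(EG full) = {s0, s1, s3, s4}
|Sat(EG full)| = |{s0, s1, s3, s4}| = 4.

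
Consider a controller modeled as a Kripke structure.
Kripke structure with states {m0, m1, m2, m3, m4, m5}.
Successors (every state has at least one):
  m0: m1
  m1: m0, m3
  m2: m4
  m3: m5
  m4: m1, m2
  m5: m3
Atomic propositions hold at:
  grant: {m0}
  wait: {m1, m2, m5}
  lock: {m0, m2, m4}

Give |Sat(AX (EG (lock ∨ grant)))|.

Sat(lock ∨ grant) = {m0, m2, m4}
EG (lock ∨ grant): greatest fixpoint, start Z0 = {m0, m2, m4}, keep only states in Sat with some successor in Z. Z1 = {m2, m4}; fixed.
Sat(EG (lock ∨ grant)) = {m2, m4}
Sat(AX (EG (lock ∨ grant))) = {s : every successor in {m2, m4}} = {m2}
|Sat(AX (EG (lock ∨ grant)))| = |{m2}| = 1.

1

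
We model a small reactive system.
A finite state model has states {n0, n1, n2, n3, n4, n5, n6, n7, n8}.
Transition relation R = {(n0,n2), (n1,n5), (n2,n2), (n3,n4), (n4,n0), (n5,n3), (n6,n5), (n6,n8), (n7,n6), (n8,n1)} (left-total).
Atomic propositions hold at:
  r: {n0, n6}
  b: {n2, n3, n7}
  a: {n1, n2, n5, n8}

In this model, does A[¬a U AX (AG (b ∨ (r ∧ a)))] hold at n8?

Sat(¬a) = {n0, n3, n4, n6, n7}
Sat(r ∧ a) = ∅
Sat(b ∨ (r ∧ a)) = {n2, n3, n7}
AG (b ∨ (r ∧ a)): greatest fixpoint, start Z0 = {n2, n3, n7}, keep only states in Sat with every successor in Z. Z1 = {n2}; fixed.
Sat(AG (b ∨ (r ∧ a))) = {n2}
Sat(AX (AG (b ∨ (r ∧ a)))) = {s : every successor in {n2}} = {n0, n2}
A[¬a U AX (AG (b ∨ (r ∧ a)))]: least fixpoint, start Z0 = Sat(AX (AG (b ∨ (r ∧ a)))) = {n0, n2}, add states in Sat(¬a) with every successor in Z. Z1 = {n0, n2, n4}; Z2 = {n0, n2, n3, n4}; fixed.
Sat(A[¬a U AX (AG (b ∨ (r ∧ a)))]) = {n0, n2, n3, n4}
n8 ∉ Sat(A[¬a U AX (AG (b ∨ (r ∧ a)))]) = {n0, n2, n3, n4}, so the formula does not hold at n8.

No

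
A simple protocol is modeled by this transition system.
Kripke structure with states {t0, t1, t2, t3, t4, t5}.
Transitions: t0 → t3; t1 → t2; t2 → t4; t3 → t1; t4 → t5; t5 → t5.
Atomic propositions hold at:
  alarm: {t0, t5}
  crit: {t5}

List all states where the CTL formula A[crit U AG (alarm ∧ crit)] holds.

{t5}

Sat(alarm ∧ crit) = {t5}
AG (alarm ∧ crit): greatest fixpoint, start Z0 = {t5}, keep only states in Sat with every successor in Z. Already a fixed point.
Sat(AG (alarm ∧ crit)) = {t5}
A[crit U AG (alarm ∧ crit)]: least fixpoint, start Z0 = Sat(AG (alarm ∧ crit)) = {t5}, add states in Sat(crit) with every successor in Z. Already a fixed point.
Sat(A[crit U AG (alarm ∧ crit)]) = {t5}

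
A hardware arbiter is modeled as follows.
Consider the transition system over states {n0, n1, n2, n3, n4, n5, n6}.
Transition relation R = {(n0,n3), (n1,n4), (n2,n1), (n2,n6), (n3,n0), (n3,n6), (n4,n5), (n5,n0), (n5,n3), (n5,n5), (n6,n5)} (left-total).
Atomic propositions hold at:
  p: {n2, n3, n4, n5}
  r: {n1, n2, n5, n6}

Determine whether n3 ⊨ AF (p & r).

Sat(p & r) = {n2, n5}
AF (p & r): least fixpoint, start Z0 = {n2, n5}, add states with every successor in Z. Z1 = {n2, n4, n5, n6}; Z2 = {n1, n2, n4, n5, n6}; fixed.
Sat(AF (p & r)) = {n1, n2, n4, n5, n6}
n3 ∉ Sat(AF (p & r)) = {n1, n2, n4, n5, n6}, so the formula does not hold at n3.

No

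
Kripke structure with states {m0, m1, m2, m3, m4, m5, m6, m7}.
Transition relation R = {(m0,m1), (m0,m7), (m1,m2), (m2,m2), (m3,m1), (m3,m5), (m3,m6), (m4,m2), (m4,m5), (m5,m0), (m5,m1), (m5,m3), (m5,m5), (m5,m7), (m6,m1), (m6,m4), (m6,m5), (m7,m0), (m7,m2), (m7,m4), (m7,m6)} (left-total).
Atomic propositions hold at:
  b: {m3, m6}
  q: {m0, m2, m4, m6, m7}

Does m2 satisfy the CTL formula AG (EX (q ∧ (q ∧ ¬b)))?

Yes

Sat(¬b) = {m0, m1, m2, m4, m5, m7}
Sat(q ∧ ¬b) = {m0, m2, m4, m7}
Sat(q ∧ (q ∧ ¬b)) = {m0, m2, m4, m7}
Sat(EX (q ∧ (q ∧ ¬b))) = {s : some successor in {m0, m2, m4, m7}} = {m0, m1, m2, m4, m5, m6, m7}
AG (EX (q ∧ (q ∧ ¬b))): greatest fixpoint, start Z0 = {m0, m1, m2, m4, m5, m6, m7}, keep only states in Sat with every successor in Z. Z1 = {m0, m1, m2, m4, m6, m7}; Z2 = {m0, m1, m2, m7}; Z3 = {m0, m1, m2}; Z4 = {m1, m2}; fixed.
Sat(AG (EX (q ∧ (q ∧ ¬b)))) = {m1, m2}
m2 ∈ Sat(AG (EX (q ∧ (q ∧ ¬b)))) = {m1, m2}, so the formula holds at m2.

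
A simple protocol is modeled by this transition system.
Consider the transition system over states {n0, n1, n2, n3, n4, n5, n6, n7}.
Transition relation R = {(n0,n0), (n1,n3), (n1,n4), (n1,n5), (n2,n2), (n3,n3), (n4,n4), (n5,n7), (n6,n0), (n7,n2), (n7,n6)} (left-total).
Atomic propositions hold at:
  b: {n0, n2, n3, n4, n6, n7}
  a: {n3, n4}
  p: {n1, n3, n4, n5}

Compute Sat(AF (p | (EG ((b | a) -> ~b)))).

Sat(b | a) = {n0, n2, n3, n4, n6, n7}
Sat(~b) = {n1, n5}
Sat((b | a) -> ~b) = {n1, n5}
EG ((b | a) -> ~b): greatest fixpoint, start Z0 = {n1, n5}, keep only states in Sat with some successor in Z. Z1 = {n1}; Z2 = ∅; fixed.
Sat(EG ((b | a) -> ~b)) = ∅
Sat(p | (EG ((b | a) -> ~b))) = {n1, n3, n4, n5}
AF (p | (EG ((b | a) -> ~b))): least fixpoint, start Z0 = {n1, n3, n4, n5}, add states with every successor in Z. Already a fixed point.
Sat(AF (p | (EG ((b | a) -> ~b)))) = {n1, n3, n4, n5}

{n1, n3, n4, n5}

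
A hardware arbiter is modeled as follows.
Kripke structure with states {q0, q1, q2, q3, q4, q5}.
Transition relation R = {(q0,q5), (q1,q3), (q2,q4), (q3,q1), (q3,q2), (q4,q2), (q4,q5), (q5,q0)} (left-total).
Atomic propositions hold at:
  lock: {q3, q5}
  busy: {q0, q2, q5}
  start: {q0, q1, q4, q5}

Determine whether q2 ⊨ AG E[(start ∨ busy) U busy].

Sat(start ∨ busy) = {q0, q1, q2, q4, q5}
E[(start ∨ busy) U busy]: least fixpoint, start Z0 = Sat(busy) = {q0, q2, q5}, add states in Sat(start ∨ busy) with some successor in Z. Z1 = {q0, q2, q4, q5}; fixed.
Sat(E[(start ∨ busy) U busy]) = {q0, q2, q4, q5}
AG E[(start ∨ busy) U busy]: greatest fixpoint, start Z0 = {q0, q2, q4, q5}, keep only states in Sat with every successor in Z. Already a fixed point.
Sat(AG E[(start ∨ busy) U busy]) = {q0, q2, q4, q5}
q2 ∈ Sat(AG E[(start ∨ busy) U busy]) = {q0, q2, q4, q5}, so the formula holds at q2.

Yes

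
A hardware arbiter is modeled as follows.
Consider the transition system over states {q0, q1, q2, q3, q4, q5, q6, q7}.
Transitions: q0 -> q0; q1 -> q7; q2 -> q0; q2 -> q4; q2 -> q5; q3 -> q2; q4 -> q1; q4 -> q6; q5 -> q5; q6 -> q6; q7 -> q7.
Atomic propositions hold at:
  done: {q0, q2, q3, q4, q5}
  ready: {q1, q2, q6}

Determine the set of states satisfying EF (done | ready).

Sat(done | ready) = {q0, q1, q2, q3, q4, q5, q6}
EF (done | ready): least fixpoint, start Z0 = {q0, q1, q2, q3, q4, q5, q6}, add states with some successor in Z. Already a fixed point.
Sat(EF (done | ready)) = {q0, q1, q2, q3, q4, q5, q6}

{q0, q1, q2, q3, q4, q5, q6}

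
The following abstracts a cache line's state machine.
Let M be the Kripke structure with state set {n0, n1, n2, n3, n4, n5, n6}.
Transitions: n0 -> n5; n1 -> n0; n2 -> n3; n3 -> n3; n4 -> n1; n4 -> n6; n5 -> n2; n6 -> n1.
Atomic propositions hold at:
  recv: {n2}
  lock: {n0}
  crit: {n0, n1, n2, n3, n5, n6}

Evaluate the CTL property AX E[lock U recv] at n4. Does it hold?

E[lock U recv]: least fixpoint, start Z0 = Sat(recv) = {n2}, add states in Sat(lock) with some successor in Z. Already a fixed point.
Sat(E[lock U recv]) = {n2}
Sat(AX E[lock U recv]) = {s : every successor in {n2}} = {n5}
n4 ∉ Sat(AX E[lock U recv]) = {n5}, so the formula does not hold at n4.

No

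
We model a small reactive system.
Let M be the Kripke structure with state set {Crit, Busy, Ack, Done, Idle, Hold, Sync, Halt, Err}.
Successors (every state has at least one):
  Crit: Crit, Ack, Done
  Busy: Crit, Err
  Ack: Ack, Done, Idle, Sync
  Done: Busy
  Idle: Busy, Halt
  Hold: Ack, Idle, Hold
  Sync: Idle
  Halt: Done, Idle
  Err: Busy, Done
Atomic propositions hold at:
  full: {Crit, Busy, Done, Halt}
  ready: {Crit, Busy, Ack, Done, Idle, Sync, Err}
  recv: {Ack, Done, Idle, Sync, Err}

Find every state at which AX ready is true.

{Crit, Busy, Ack, Done, Sync, Halt, Err}

Sat(AX ready) = {s : every successor in {Crit, Busy, Ack, Done, Idle, Sync, Err}} = {Crit, Busy, Ack, Done, Sync, Halt, Err}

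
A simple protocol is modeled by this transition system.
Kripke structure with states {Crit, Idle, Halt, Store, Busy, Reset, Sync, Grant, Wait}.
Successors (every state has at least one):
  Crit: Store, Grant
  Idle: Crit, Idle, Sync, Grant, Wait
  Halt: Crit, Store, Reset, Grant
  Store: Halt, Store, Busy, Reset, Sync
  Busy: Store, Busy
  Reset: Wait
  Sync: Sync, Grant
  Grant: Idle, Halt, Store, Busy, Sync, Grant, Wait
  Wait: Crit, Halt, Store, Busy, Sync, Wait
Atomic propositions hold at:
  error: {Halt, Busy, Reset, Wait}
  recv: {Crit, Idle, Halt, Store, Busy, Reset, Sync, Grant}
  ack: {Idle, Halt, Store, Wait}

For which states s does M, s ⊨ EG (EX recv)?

Sat(EX recv) = {s : some successor in {Crit, Idle, Halt, Store, Busy, Reset, Sync, Grant}} = {Crit, Idle, Halt, Store, Busy, Sync, Grant, Wait}
EG (EX recv): greatest fixpoint, start Z0 = {Crit, Idle, Halt, Store, Busy, Sync, Grant, Wait}, keep only states in Sat with some successor in Z. Already a fixed point.
Sat(EG (EX recv)) = {Crit, Idle, Halt, Store, Busy, Sync, Grant, Wait}

{Crit, Idle, Halt, Store, Busy, Sync, Grant, Wait}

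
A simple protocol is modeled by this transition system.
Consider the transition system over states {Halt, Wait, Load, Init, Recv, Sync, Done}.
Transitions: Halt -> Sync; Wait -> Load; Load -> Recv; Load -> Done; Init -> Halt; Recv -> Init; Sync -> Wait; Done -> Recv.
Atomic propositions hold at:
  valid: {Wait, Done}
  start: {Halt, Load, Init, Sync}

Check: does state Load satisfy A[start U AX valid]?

Sat(AX valid) = {s : every successor in {Wait, Done}} = {Sync}
A[start U AX valid]: least fixpoint, start Z0 = Sat(AX valid) = {Sync}, add states in Sat(start) with every successor in Z. Z1 = {Halt, Sync}; Z2 = {Halt, Init, Sync}; fixed.
Sat(A[start U AX valid]) = {Halt, Init, Sync}
Load ∉ Sat(A[start U AX valid]) = {Halt, Init, Sync}, so the formula does not hold at Load.

No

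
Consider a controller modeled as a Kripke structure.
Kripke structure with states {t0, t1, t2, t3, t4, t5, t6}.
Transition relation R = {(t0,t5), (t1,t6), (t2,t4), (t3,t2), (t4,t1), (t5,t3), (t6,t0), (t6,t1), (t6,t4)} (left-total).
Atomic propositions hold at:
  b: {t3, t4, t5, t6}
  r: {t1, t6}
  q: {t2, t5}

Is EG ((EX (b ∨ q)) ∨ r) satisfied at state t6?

Yes

Sat(b ∨ q) = {t2, t3, t4, t5, t6}
Sat(EX (b ∨ q)) = {s : some successor in {t2, t3, t4, t5, t6}} = {t0, t1, t2, t3, t5, t6}
Sat((EX (b ∨ q)) ∨ r) = {t0, t1, t2, t3, t5, t6}
EG ((EX (b ∨ q)) ∨ r): greatest fixpoint, start Z0 = {t0, t1, t2, t3, t5, t6}, keep only states in Sat with some successor in Z. Z1 = {t0, t1, t3, t5, t6}; Z2 = {t0, t1, t5, t6}; Z3 = {t0, t1, t6}; Z4 = {t1, t6}; fixed.
Sat(EG ((EX (b ∨ q)) ∨ r)) = {t1, t6}
t6 ∈ Sat(EG ((EX (b ∨ q)) ∨ r)) = {t1, t6}, so the formula holds at t6.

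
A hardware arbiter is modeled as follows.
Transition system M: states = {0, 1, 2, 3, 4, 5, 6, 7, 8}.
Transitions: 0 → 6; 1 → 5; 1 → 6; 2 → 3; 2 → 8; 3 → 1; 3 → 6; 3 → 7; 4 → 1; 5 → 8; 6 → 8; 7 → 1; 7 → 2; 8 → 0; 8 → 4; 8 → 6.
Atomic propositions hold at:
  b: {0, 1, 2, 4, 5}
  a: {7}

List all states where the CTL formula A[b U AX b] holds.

{4, 7}

Sat(AX b) = {s : every successor in {0, 1, 2, 4, 5}} = {4, 7}
A[b U AX b]: least fixpoint, start Z0 = Sat(AX b) = {4, 7}, add states in Sat(b) with every successor in Z. Already a fixed point.
Sat(A[b U AX b]) = {4, 7}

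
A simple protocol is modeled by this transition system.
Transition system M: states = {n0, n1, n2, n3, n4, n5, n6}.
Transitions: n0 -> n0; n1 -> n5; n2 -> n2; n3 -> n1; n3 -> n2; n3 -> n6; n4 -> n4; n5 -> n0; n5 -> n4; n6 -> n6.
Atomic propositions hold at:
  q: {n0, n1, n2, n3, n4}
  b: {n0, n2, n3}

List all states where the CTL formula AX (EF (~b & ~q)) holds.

{n1, n6}

Sat(~b) = {n1, n4, n5, n6}
Sat(~q) = {n5, n6}
Sat(~b & ~q) = {n5, n6}
EF (~b & ~q): least fixpoint, start Z0 = {n5, n6}, add states with some successor in Z. Z1 = {n1, n3, n5, n6}; fixed.
Sat(EF (~b & ~q)) = {n1, n3, n5, n6}
Sat(AX (EF (~b & ~q))) = {s : every successor in {n1, n3, n5, n6}} = {n1, n6}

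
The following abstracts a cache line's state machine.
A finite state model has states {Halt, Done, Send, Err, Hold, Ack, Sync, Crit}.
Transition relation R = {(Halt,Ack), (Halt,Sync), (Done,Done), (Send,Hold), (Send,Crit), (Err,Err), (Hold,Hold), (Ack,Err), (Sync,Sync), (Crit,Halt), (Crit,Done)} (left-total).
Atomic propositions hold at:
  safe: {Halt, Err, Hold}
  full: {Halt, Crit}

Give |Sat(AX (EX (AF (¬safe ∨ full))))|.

3

Sat(¬safe) = {Done, Send, Ack, Sync, Crit}
Sat(¬safe ∨ full) = {Halt, Done, Send, Ack, Sync, Crit}
AF (¬safe ∨ full): least fixpoint, start Z0 = {Halt, Done, Send, Ack, Sync, Crit}, add states with every successor in Z. Already a fixed point.
Sat(AF (¬safe ∨ full)) = {Halt, Done, Send, Ack, Sync, Crit}
Sat(EX (AF (¬safe ∨ full))) = {s : some successor in {Halt, Done, Send, Ack, Sync, Crit}} = {Halt, Done, Send, Sync, Crit}
Sat(AX (EX (AF (¬safe ∨ full)))) = {s : every successor in {Halt, Done, Send, Sync, Crit}} = {Done, Sync, Crit}
|Sat(AX (EX (AF (¬safe ∨ full))))| = |{Done, Sync, Crit}| = 3.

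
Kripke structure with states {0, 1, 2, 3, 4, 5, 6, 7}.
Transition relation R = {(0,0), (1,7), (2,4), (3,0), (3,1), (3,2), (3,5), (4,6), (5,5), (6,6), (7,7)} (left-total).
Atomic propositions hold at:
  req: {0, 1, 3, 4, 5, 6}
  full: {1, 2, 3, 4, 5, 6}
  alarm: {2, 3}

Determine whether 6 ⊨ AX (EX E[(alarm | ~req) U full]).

Yes

Sat(~req) = {2, 7}
Sat(alarm | ~req) = {2, 3, 7}
E[(alarm | ~req) U full]: least fixpoint, start Z0 = Sat(full) = {1, 2, 3, 4, 5, 6}, add states in Sat(alarm | ~req) with some successor in Z. Already a fixed point.
Sat(E[(alarm | ~req) U full]) = {1, 2, 3, 4, 5, 6}
Sat(EX E[(alarm | ~req) U full]) = {s : some successor in {1, 2, 3, 4, 5, 6}} = {2, 3, 4, 5, 6}
Sat(AX (EX E[(alarm | ~req) U full])) = {s : every successor in {2, 3, 4, 5, 6}} = {2, 4, 5, 6}
6 ∈ Sat(AX (EX E[(alarm | ~req) U full])) = {2, 4, 5, 6}, so the formula holds at 6.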